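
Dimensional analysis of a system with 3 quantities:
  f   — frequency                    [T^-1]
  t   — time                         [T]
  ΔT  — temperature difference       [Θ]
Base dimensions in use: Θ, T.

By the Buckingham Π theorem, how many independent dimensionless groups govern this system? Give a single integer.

1

Write exponents as rows Θ,T / cols f,t,ΔT:
  Θ: [ 0  0  1]
  T: [-1  1  0]
Row reduction gives pivot columns f,ΔT; rank = 2
3 vars − rank 2 = 1 Π group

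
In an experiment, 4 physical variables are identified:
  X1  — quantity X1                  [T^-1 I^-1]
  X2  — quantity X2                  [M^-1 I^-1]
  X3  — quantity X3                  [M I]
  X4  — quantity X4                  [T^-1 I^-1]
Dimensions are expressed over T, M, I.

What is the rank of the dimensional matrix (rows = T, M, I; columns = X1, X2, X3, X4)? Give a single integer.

Write exponents as rows T,M,I / cols X1,X2,X3,X4:
  T: [-1  0  0 -1]
  M: [ 0 -1  1  0]
  I: [-1 -1  1 -1]
RREF → pivots at {X1,X2} ⇒ r = 2

2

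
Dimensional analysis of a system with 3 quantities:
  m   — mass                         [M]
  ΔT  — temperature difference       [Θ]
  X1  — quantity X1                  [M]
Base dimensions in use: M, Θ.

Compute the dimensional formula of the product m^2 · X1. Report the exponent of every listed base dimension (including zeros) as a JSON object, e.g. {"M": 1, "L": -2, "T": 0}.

{"M": 3, "Θ": 0}

Write exponents as rows M,Θ / cols m,ΔT,X1:
  M: [ 1  0  1]
  Θ: [ 0  1  0]
  [M]: (2)·1+(1)·1 = 3
  [Θ]: (2)·0+(1)·0 = 0
⇒ M^3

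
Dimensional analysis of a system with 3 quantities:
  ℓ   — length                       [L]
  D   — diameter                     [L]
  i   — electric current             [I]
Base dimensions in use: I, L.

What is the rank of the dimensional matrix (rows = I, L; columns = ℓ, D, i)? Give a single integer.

2

Write exponents as rows I,L / cols ℓ,D,i:
  I: [ 0  0  1]
  L: [ 1  1  0]
RREF → pivots at {ℓ,i} ⇒ r = 2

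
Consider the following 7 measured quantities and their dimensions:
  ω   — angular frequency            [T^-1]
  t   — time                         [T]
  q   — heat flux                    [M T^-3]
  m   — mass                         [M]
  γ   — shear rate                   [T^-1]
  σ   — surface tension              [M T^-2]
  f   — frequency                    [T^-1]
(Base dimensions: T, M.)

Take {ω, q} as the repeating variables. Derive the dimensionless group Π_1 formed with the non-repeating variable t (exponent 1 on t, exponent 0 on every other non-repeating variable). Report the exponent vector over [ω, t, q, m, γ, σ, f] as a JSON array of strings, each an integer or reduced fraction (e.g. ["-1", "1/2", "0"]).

Exponent matrix [T,M] × [ω,t,q,m,γ,σ,f]:
  T: [-1  1 -3  0 -1 -2 -1]
  M: [ 0  0  1  1  0  1  0]
Row reduction gives pivot columns ω,q; rank = 2
Pivot set = {ω,q}, free = {t,m,γ,σ,f}
RREF:
  r0: [   1   -1    0   -3    1   -1    1]
  r1: [   0    0    1    1    0    1    0]
Fix exponent of t at 1, m at 0, γ at 0, σ at 0, f at 0; solve each RREF row for its pivot's exponent:
  r0: exp(ω) + (-1)·1 = 0 ⇒ exp(ω) = 1
  r1: exp(q) + (0)·1 = 0 ⇒ exp(q) = 0
Π_1 = ω · t

["1", "1", "0", "0", "0", "0", "0"]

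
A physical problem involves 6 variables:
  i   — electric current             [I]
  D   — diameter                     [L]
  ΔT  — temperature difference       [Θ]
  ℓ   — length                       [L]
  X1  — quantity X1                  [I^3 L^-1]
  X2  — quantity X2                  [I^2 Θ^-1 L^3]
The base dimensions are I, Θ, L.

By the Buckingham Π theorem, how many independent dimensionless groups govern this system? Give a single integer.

Write exponents as rows I,Θ,L / cols i,D,ΔT,ℓ,X1,X2:
  I: [ 1  0  0  0  3  2]
  Θ: [ 0  0  1  0  0 -1]
  L: [ 0  1  0  1 -1  3]
Row reduction gives pivot columns i,D,ΔT; rank = 3
n=6, r=3 ⇒ 3 dimensionless groups

3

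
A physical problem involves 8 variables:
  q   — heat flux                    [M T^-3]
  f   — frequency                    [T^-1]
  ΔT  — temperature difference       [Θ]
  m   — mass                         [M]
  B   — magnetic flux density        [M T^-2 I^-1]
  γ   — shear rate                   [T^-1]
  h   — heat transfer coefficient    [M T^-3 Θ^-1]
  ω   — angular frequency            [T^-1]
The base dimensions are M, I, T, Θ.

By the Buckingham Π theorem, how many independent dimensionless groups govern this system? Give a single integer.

4

Dimensional matrix (M×I×T×Θ by q×f×ΔT×m×B×γ×h×ω):
  M: [ 1  0  0  1  1  0  1  0]
  I: [ 0  0  0  0 -1  0  0  0]
  T: [-3 -1  0  0 -2 -1 -3 -1]
  Θ: [ 0  0  1  0  0  0 -1  0]
RREF → pivots at {q,f,ΔT,B} ⇒ r = 4
8 vars − rank 4 = 4 Π groups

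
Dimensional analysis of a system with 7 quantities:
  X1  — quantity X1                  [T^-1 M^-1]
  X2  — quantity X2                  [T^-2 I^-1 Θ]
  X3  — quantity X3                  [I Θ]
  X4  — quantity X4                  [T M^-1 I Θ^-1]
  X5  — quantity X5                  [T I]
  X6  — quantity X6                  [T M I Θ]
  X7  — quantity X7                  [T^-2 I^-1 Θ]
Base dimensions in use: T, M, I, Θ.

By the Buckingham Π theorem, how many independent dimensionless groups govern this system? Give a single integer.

Dimensional matrix (T×M×I×Θ by X1×X2×X3×X4×X5×X6×X7):
  T: [-1 -2  0  1  1  1 -2]
  M: [-1  0  0 -1  0  1  0]
  I: [ 0 -1  1  1  1  1 -1]
  Θ: [ 0  1  1 -1  0  1  1]
Echelon form has 3 nonzero rows (pivots: X1,X2,X3)
n=7, r=3 ⇒ 4 dimensionless groups

4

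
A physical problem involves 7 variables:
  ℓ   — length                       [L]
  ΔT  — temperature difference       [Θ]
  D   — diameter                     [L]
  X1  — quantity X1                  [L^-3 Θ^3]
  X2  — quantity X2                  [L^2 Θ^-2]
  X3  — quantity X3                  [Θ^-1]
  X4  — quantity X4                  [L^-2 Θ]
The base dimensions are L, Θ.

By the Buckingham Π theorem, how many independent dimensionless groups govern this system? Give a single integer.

Write exponents as rows L,Θ / cols ℓ,ΔT,D,X1,X2,X3,X4:
  L: [ 1  0  1 -3  2  0 -2]
  Θ: [ 0  1  0  3 -2 -1  1]
Echelon form has 2 nonzero rows (pivots: ℓ,ΔT)
n=7, r=2 ⇒ 5 dimensionless groups

5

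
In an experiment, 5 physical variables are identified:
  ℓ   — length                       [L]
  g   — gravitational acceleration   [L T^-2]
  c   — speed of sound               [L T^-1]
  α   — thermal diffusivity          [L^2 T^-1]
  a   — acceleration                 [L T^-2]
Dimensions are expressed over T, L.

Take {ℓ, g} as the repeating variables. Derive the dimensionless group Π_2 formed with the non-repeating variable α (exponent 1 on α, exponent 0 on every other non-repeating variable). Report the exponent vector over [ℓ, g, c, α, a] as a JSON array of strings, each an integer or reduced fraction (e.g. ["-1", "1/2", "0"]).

["-3/2", "-1/2", "0", "1", "0"]

Dimensional matrix (T×L by ℓ×g×c×α×a):
  T: [ 0 -2 -1 -1 -2]
  L: [ 1  1  1  2  1]
RREF → pivots at {ℓ,g} ⇒ r = 2
Repeat: ℓ,g; free: c,α,a
RREF:
  r0: [   1    0  1/2  3/2    0]
  r1: [   0    1  1/2  1/2    1]
Fix exponent of α at 1, c at 0, a at 0; solve each RREF row for its pivot's exponent:
  r0: exp(ℓ) + (3/2)·1 = 0 ⇒ exp(ℓ) = -3/2
  r1: exp(g) + (1/2)·1 = 0 ⇒ exp(g) = -1/2
Π_2 = ℓ^(-3/2) · g^(-1/2) · α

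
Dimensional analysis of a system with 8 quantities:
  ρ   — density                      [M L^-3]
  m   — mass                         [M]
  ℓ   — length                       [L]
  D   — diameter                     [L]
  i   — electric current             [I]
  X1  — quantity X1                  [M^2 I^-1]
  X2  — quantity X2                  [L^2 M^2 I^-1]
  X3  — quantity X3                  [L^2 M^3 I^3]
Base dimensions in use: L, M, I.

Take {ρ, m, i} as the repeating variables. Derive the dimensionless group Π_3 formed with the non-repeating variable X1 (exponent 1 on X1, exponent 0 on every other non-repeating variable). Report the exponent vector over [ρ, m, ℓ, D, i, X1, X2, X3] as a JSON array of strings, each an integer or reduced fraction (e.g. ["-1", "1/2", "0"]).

["0", "-2", "0", "0", "1", "1", "0", "0"]

Write exponents as rows L,M,I / cols ρ,m,ℓ,D,i,X1,X2,X3:
  L: [-3  0  1  1  0  0  2  2]
  M: [ 1  1  0  0  0  2  2  3]
  I: [ 0  0  0  0  1 -1 -1  3]
Row reduction gives pivot columns ρ,m,i; rank = 3
Pivot set = {ρ,m,i}, free = {ℓ,D,X1,X2,X3}
RREF:
  r0: [   1    0 -1/3 -1/3    0    0 -2/3 -2/3]
  r1: [   0    1  1/3  1/3    0    2  8/3 11/3]
  r2: [   0    0    0    0    1   -1   -1    3]
Fix exponent of X1 at 1, ℓ at 0, D at 0, X2 at 0, X3 at 0; solve each RREF row for its pivot's exponent:
  r0: exp(ρ) + (0)·1 = 0 ⇒ exp(ρ) = 0
  r1: exp(m) + (2)·1 = 0 ⇒ exp(m) = -2
  r2: exp(i) + (-1)·1 = 0 ⇒ exp(i) = 1
Π_3 = m^-2 · i · X1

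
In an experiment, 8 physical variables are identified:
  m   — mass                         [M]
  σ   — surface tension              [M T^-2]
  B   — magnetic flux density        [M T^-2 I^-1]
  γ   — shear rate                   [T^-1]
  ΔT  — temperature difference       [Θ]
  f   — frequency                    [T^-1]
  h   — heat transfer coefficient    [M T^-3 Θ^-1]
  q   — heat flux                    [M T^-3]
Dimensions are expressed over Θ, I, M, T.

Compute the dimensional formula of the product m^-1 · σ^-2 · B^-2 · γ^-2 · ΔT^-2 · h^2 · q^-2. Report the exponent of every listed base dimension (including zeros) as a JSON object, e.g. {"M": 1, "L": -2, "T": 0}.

Exponent matrix [Θ,I,M,T] × [m,σ,B,γ,ΔT,f,h,q]:
  Θ: [ 0  0  0  0  1  0 -1  0]
  I: [ 0  0 -1  0  0  0  0  0]
  M: [ 1  1  1  0  0  0  1  1]
  T: [ 0 -2 -2 -1  0 -1 -3 -3]
  [Θ]: (-1)·0+(-2)·0+(-2)·0+(-2)·0+(-2)·1+(2)·-1+(-2)·0 = -4
  [I]: (-1)·0+(-2)·0+(-2)·-1+(-2)·0+(-2)·0+(2)·0+(-2)·0 = 2
  [M]: (-1)·1+(-2)·1+(-2)·1+(-2)·0+(-2)·0+(2)·1+(-2)·1 = -5
  [T]: (-1)·0+(-2)·-2+(-2)·-2+(-2)·-1+(-2)·0+(2)·-3+(-2)·-3 = 10
⇒ Θ^-4 I^2 M^-5 T^10

{"Θ": -4, "I": 2, "M": -5, "T": 10}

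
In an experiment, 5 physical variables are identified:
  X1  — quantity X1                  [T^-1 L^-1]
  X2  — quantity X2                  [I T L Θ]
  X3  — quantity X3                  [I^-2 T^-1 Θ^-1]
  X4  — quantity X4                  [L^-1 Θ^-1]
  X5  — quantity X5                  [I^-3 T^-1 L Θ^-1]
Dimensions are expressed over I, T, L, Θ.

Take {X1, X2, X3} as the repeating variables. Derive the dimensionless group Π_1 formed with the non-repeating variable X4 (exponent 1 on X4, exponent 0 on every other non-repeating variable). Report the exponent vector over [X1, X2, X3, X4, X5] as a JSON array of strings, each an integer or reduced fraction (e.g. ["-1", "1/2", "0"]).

Write exponents as rows I,T,L,Θ / cols X1,X2,X3,X4,X5:
  I: [ 0  1 -2  0 -3]
  T: [-1  1 -1  0 -1]
  L: [-1  1  0 -1  1]
  Θ: [ 0  1 -1 -1 -1]
Echelon form has 3 nonzero rows (pivots: X1,X2,X3)
Pivot set = {X1,X2,X3}, free = {X4,X5}
RREF:
  r0: [   1    0    0   -1    0]
  r1: [   0    1    0   -2    1]
  r2: [   0    0    1   -1    2]
  r3: [   0    0    0    0    0]
Fix exponent of X4 at 1, X5 at 0; solve each RREF row for its pivot's exponent:
  r0: exp(X1) + (-1)·1 = 0 ⇒ exp(X1) = 1
  r1: exp(X2) + (-2)·1 = 0 ⇒ exp(X2) = 2
  r2: exp(X3) + (-1)·1 = 0 ⇒ exp(X3) = 1
Π_1 = X1 · X2^2 · X3 · X4

["1", "2", "1", "1", "0"]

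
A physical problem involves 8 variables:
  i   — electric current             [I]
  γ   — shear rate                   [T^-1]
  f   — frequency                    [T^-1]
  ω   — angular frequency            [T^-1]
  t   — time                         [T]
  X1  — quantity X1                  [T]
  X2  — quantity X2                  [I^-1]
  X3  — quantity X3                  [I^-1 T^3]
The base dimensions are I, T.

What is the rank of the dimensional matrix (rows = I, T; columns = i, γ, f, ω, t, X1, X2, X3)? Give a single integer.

Write exponents as rows I,T / cols i,γ,f,ω,t,X1,X2,X3:
  I: [ 1  0  0  0  0  0 -1 -1]
  T: [ 0 -1 -1 -1  1  1  0  3]
Row reduction gives pivot columns i,γ; rank = 2

2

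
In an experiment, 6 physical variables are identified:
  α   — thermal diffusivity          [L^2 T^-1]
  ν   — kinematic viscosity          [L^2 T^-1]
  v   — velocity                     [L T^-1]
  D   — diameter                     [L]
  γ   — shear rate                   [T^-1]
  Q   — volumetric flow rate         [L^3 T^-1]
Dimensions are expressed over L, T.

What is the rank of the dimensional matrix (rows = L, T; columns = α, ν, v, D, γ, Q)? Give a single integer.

Dimensional matrix (L×T by α×ν×v×D×γ×Q):
  L: [ 2  2  1  1  0  3]
  T: [-1 -1 -1  0 -1 -1]
Row reduction gives pivot columns α,v; rank = 2

2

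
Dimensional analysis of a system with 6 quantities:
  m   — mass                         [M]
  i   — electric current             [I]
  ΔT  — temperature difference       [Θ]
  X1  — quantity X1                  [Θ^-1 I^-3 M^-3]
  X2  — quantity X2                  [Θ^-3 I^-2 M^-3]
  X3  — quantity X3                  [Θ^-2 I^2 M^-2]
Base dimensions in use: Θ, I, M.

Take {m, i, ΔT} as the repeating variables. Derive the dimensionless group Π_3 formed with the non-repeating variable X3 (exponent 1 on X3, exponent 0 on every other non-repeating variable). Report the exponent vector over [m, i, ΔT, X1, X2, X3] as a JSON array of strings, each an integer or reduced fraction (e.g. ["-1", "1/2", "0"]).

["2", "-2", "2", "0", "0", "1"]

Exponent matrix [Θ,I,M] × [m,i,ΔT,X1,X2,X3]:
  Θ: [ 0  0  1 -1 -3 -2]
  I: [ 0  1  0 -3 -2  2]
  M: [ 1  0  0 -3 -3 -2]
Echelon form has 3 nonzero rows (pivots: m,i,ΔT)
Repeat: m,i,ΔT; free: X1,X2,X3
RREF:
  r0: [   1    0    0   -3   -3   -2]
  r1: [   0    1    0   -3   -2    2]
  r2: [   0    0    1   -1   -3   -2]
Fix exponent of X3 at 1, X1 at 0, X2 at 0; solve each RREF row for its pivot's exponent:
  r0: exp(m) + (-2)·1 = 0 ⇒ exp(m) = 2
  r1: exp(i) + (2)·1 = 0 ⇒ exp(i) = -2
  r2: exp(ΔT) + (-2)·1 = 0 ⇒ exp(ΔT) = 2
Π_3 = m^2 · i^-2 · ΔT^2 · X3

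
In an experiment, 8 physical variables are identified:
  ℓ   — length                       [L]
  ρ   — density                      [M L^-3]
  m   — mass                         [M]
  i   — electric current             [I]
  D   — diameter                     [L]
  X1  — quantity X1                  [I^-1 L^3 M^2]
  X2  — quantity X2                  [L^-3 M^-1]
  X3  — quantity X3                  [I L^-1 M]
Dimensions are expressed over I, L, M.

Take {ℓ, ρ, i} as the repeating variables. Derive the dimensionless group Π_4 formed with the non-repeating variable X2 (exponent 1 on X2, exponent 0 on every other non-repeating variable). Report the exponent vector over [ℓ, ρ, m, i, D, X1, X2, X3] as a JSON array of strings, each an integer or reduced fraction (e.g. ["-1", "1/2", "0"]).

["6", "1", "0", "0", "0", "0", "1", "0"]

Write exponents as rows I,L,M / cols ℓ,ρ,m,i,D,X1,X2,X3:
  I: [ 0  0  0  1  0 -1  0  1]
  L: [ 1 -3  0  0  1  3 -3 -1]
  M: [ 0  1  1  0  0  2 -1  1]
Echelon form has 3 nonzero rows (pivots: ℓ,ρ,i)
Repeat: ℓ,ρ,i; free: m,D,X1,X2,X3
RREF:
  r0: [   1    0    3    0    1    9   -6    2]
  r1: [   0    1    1    0    0    2   -1    1]
  r2: [   0    0    0    1    0   -1    0    1]
Fix exponent of X2 at 1, m at 0, D at 0, X1 at 0, X3 at 0; solve each RREF row for its pivot's exponent:
  r0: exp(ℓ) + (-6)·1 = 0 ⇒ exp(ℓ) = 6
  r1: exp(ρ) + (-1)·1 = 0 ⇒ exp(ρ) = 1
  r2: exp(i) + (0)·1 = 0 ⇒ exp(i) = 0
Π_4 = ℓ^6 · ρ · X2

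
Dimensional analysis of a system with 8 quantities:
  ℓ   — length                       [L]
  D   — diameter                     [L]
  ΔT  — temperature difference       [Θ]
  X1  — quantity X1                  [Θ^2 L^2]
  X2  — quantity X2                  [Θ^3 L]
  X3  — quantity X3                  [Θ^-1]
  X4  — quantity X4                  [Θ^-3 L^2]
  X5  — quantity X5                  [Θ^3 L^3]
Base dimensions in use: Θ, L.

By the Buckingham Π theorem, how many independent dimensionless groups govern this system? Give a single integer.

6

Dimensional matrix (Θ×L by ℓ×D×ΔT×X1×X2×X3×X4×X5):
  Θ: [ 0  0  1  2  3 -1 -3  3]
  L: [ 1  1  0  2  1  0  2  3]
Echelon form has 2 nonzero rows (pivots: ℓ,ΔT)
8 vars − rank 2 = 6 Π groups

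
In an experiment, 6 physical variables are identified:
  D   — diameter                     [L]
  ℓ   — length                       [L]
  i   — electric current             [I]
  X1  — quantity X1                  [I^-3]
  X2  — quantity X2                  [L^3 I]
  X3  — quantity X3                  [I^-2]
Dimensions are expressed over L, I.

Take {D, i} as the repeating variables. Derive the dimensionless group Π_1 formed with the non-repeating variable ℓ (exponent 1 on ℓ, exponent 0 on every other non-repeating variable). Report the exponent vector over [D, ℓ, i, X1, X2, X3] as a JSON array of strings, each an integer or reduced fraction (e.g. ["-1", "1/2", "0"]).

["-1", "1", "0", "0", "0", "0"]

Exponent matrix [L,I] × [D,ℓ,i,X1,X2,X3]:
  L: [ 1  1  0  0  3  0]
  I: [ 0  0  1 -3  1 -2]
Row reduction gives pivot columns D,i; rank = 2
Repeat: D,i; free: ℓ,X1,X2,X3
RREF:
  r0: [   1    1    0    0    3    0]
  r1: [   0    0    1   -3    1   -2]
Fix exponent of ℓ at 1, X1 at 0, X2 at 0, X3 at 0; solve each RREF row for its pivot's exponent:
  r0: exp(D) + (1)·1 = 0 ⇒ exp(D) = -1
  r1: exp(i) + (0)·1 = 0 ⇒ exp(i) = 0
Π_1 = D^-1 · ℓ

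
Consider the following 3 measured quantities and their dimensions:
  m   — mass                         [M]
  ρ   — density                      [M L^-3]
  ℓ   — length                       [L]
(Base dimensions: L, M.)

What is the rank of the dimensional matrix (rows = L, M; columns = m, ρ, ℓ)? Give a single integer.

Write exponents as rows L,M / cols m,ρ,ℓ:
  L: [ 0 -3  1]
  M: [ 1  1  0]
Row reduction gives pivot columns m,ρ; rank = 2

2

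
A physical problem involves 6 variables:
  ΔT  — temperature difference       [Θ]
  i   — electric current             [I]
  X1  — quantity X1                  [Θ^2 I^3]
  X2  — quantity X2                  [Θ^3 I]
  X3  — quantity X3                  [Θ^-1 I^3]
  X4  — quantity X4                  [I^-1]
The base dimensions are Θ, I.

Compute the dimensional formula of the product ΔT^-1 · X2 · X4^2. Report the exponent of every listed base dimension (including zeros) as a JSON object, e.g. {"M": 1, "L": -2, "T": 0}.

Write exponents as rows Θ,I / cols ΔT,i,X1,X2,X3,X4:
  Θ: [ 1  0  2  3 -1  0]
  I: [ 0  1  3  1  3 -1]
  [Θ]: (-1)·1+(1)·3+(2)·0 = 2
  [I]: (-1)·0+(1)·1+(2)·-1 = -1
⇒ Θ^2 I^-1

{"Θ": 2, "I": -1}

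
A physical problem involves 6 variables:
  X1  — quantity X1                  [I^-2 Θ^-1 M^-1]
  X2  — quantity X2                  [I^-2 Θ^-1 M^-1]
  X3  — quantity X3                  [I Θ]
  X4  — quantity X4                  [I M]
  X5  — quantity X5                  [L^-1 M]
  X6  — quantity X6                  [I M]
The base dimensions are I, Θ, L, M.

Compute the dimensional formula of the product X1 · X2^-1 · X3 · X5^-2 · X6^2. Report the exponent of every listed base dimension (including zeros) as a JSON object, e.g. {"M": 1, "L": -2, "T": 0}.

Exponent matrix [I,Θ,L,M] × [X1,X2,X3,X4,X5,X6]:
  I: [-2 -2  1  1  0  1]
  Θ: [-1 -1  1  0  0  0]
  L: [ 0  0  0  0 -1  0]
  M: [-1 -1  0  1  1  1]
  [I]: (1)·-2+(-1)·-2+(1)·1+(-2)·0+(2)·1 = 3
  [Θ]: (1)·-1+(-1)·-1+(1)·1+(-2)·0+(2)·0 = 1
  [L]: (1)·0+(-1)·0+(1)·0+(-2)·-1+(2)·0 = 2
  [M]: (1)·-1+(-1)·-1+(1)·0+(-2)·1+(2)·1 = 0
⇒ I^3 Θ L^2

{"I": 3, "Θ": 1, "L": 2, "M": 0}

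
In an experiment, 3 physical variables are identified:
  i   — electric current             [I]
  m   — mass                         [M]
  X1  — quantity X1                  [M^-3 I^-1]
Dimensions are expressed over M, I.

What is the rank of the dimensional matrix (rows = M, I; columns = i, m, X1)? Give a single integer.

2

Exponent matrix [M,I] × [i,m,X1]:
  M: [ 0  1 -3]
  I: [ 1  0 -1]
Row reduction gives pivot columns i,m; rank = 2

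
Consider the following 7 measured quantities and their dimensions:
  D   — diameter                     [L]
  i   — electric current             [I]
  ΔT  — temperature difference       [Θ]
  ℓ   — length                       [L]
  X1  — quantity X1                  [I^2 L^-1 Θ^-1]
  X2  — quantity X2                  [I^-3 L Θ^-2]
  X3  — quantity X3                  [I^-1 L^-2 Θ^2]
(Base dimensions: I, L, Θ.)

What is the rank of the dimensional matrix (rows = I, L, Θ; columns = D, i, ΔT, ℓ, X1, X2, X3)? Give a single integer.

Dimensional matrix (I×L×Θ by D×i×ΔT×ℓ×X1×X2×X3):
  I: [ 0  1  0  0  2 -3 -1]
  L: [ 1  0  0  1 -1  1 -2]
  Θ: [ 0  0  1  0 -1 -2  2]
RREF → pivots at {D,i,ΔT} ⇒ r = 3

3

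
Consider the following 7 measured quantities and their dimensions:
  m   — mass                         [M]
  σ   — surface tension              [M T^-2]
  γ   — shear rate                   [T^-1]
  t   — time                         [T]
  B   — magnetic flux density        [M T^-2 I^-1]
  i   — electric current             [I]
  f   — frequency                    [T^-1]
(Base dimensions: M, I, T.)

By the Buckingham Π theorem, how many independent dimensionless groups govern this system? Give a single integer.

Exponent matrix [M,I,T] × [m,σ,γ,t,B,i,f]:
  M: [ 1  1  0  0  1  0  0]
  I: [ 0  0  0  0 -1  1  0]
  T: [ 0 -2 -1  1 -2  0 -1]
Row reduction gives pivot columns m,σ,B; rank = 3
7 vars − rank 3 = 4 Π groups

4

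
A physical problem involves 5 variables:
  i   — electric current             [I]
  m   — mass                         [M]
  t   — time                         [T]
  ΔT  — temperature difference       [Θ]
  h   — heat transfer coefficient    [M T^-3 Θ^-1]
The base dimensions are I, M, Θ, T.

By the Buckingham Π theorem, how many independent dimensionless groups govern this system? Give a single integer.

1

Write exponents as rows I,M,Θ,T / cols i,m,t,ΔT,h:
  I: [ 1  0  0  0  0]
  M: [ 0  1  0  0  1]
  Θ: [ 0  0  0  1 -1]
  T: [ 0  0  1  0 -3]
RREF → pivots at {i,m,t,ΔT} ⇒ r = 4
Π count = n − r = 5 − 4 = 1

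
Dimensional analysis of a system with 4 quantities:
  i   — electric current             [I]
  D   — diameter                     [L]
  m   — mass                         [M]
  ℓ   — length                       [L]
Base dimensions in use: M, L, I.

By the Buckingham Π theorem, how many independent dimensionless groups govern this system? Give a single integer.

1

Exponent matrix [M,L,I] × [i,D,m,ℓ]:
  M: [ 0  0  1  0]
  L: [ 0  1  0  1]
  I: [ 1  0  0  0]
Echelon form has 3 nonzero rows (pivots: i,D,m)
n=4, r=3 ⇒ 1 dimensionless group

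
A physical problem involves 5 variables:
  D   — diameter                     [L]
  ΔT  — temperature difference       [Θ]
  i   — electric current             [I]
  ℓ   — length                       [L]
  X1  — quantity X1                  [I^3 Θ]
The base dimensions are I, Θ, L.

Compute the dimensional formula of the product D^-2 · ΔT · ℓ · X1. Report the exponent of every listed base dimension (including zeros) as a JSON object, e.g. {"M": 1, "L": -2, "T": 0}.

{"I": 3, "Θ": 2, "L": -1}

Exponent matrix [I,Θ,L] × [D,ΔT,i,ℓ,X1]:
  I: [ 0  0  1  0  3]
  Θ: [ 0  1  0  0  1]
  L: [ 1  0  0  1  0]
  [I]: (-2)·0+(1)·0+(1)·0+(1)·3 = 3
  [Θ]: (-2)·0+(1)·1+(1)·0+(1)·1 = 2
  [L]: (-2)·1+(1)·0+(1)·1+(1)·0 = -1
⇒ I^3 Θ^2 L^-1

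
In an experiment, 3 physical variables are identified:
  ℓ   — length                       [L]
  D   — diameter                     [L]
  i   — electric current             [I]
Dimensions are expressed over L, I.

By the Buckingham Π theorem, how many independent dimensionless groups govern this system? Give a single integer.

Write exponents as rows L,I / cols ℓ,D,i:
  L: [ 1  1  0]
  I: [ 0  0  1]
Row reduction gives pivot columns ℓ,i; rank = 2
3 vars − rank 2 = 1 Π group

1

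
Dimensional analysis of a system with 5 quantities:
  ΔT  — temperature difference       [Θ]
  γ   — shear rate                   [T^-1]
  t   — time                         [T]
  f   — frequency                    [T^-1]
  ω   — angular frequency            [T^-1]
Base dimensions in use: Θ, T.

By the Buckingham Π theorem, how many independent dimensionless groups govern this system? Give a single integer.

Write exponents as rows Θ,T / cols ΔT,γ,t,f,ω:
  Θ: [ 1  0  0  0  0]
  T: [ 0 -1  1 -1 -1]
Echelon form has 2 nonzero rows (pivots: ΔT,γ)
Π count = n − r = 5 − 2 = 3

3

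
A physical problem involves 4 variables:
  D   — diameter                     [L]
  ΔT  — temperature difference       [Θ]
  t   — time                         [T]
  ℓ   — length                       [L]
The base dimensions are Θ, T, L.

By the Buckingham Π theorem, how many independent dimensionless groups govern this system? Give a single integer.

1

Dimensional matrix (Θ×T×L by D×ΔT×t×ℓ):
  Θ: [ 0  1  0  0]
  T: [ 0  0  1  0]
  L: [ 1  0  0  1]
Echelon form has 3 nonzero rows (pivots: D,ΔT,t)
n=4, r=3 ⇒ 1 dimensionless group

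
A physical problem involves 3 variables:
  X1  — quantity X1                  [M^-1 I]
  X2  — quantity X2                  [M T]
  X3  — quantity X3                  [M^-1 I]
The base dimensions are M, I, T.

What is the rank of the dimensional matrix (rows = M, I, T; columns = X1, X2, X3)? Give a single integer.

Write exponents as rows M,I,T / cols X1,X2,X3:
  M: [-1  1 -1]
  I: [ 1  0  1]
  T: [ 0  1  0]
Echelon form has 2 nonzero rows (pivots: X1,X2)

2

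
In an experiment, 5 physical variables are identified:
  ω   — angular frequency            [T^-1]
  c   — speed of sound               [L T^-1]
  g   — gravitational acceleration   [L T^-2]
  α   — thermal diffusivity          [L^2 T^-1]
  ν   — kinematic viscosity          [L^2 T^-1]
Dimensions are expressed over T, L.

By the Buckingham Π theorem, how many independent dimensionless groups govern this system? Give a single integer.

3

Exponent matrix [T,L] × [ω,c,g,α,ν]:
  T: [-1 -1 -2 -1 -1]
  L: [ 0  1  1  2  2]
Echelon form has 2 nonzero rows (pivots: ω,c)
Π count = n − r = 5 − 2 = 3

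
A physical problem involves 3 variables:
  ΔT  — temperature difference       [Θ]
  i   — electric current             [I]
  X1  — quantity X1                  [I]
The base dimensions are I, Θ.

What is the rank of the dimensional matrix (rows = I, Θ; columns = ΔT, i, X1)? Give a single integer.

2

Exponent matrix [I,Θ] × [ΔT,i,X1]:
  I: [ 0  1  1]
  Θ: [ 1  0  0]
Row reduction gives pivot columns ΔT,i; rank = 2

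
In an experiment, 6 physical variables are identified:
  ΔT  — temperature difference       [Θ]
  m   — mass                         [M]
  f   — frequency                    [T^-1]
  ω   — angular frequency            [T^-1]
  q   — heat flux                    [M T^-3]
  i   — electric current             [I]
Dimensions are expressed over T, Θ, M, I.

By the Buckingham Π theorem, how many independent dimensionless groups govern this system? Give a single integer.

Exponent matrix [T,Θ,M,I] × [ΔT,m,f,ω,q,i]:
  T: [ 0  0 -1 -1 -3  0]
  Θ: [ 1  0  0  0  0  0]
  M: [ 0  1  0  0  1  0]
  I: [ 0  0  0  0  0  1]
Echelon form has 4 nonzero rows (pivots: ΔT,m,f,i)
n=6, r=4 ⇒ 2 dimensionless groups

2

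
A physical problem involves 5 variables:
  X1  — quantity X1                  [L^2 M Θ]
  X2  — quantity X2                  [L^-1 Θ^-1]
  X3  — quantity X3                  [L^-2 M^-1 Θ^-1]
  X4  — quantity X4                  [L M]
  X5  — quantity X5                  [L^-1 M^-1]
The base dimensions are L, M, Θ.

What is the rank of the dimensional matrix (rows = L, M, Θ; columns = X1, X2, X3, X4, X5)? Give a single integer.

Write exponents as rows L,M,Θ / cols X1,X2,X3,X4,X5:
  L: [ 2 -1 -2  1 -1]
  M: [ 1  0 -1  1 -1]
  Θ: [ 1 -1 -1  0  0]
Echelon form has 2 nonzero rows (pivots: X1,X2)

2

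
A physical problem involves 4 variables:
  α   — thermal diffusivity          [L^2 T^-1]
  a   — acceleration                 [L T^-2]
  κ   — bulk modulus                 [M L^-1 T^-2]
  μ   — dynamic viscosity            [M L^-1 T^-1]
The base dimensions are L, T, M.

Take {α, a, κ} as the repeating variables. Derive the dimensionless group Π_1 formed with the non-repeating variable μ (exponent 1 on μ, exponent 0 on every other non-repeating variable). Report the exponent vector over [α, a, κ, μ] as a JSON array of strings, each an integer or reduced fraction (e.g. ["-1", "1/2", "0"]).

["-1/3", "2/3", "-1", "1"]

Write exponents as rows L,T,M / cols α,a,κ,μ:
  L: [ 2  1 -1 -1]
  T: [-1 -2 -2 -1]
  M: [ 0  0  1  1]
Row reduction gives pivot columns α,a,κ; rank = 3
Pivot set = {α,a,κ}, free = {μ}
RREF:
  r0: [   1    0    0  1/3]
  r1: [   0    1    0 -2/3]
  r2: [   0    0    1    1]
Fix exponent of μ at 1; solve each RREF row for its pivot's exponent:
  r0: exp(α) + (1/3)·1 = 0 ⇒ exp(α) = -1/3
  r1: exp(a) + (-2/3)·1 = 0 ⇒ exp(a) = 2/3
  r2: exp(κ) + (1)·1 = 0 ⇒ exp(κ) = -1
Π_1 = α^(-1/3) · a^(2/3) · κ^-1 · μ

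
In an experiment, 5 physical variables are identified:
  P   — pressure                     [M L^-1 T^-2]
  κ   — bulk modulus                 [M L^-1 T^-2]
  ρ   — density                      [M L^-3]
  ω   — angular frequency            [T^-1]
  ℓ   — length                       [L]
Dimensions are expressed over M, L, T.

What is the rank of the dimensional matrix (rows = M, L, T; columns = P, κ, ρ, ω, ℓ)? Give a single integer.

3

Write exponents as rows M,L,T / cols P,κ,ρ,ω,ℓ:
  M: [ 1  1  1  0  0]
  L: [-1 -1 -3  0  1]
  T: [-2 -2  0 -1  0]
Row reduction gives pivot columns P,ρ,ω; rank = 3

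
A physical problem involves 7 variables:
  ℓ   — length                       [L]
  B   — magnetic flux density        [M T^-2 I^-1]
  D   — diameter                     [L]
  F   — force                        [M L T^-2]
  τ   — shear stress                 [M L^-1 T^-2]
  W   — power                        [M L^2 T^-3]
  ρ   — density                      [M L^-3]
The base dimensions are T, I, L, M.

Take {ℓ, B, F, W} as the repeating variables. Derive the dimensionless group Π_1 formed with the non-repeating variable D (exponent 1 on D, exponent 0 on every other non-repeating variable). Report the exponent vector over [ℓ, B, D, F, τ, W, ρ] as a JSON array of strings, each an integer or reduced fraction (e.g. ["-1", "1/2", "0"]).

Write exponents as rows T,I,L,M / cols ℓ,B,D,F,τ,W,ρ:
  T: [ 0 -2  0 -2 -2 -3  0]
  I: [ 0 -1  0  0  0  0  0]
  L: [ 1  0  1  1 -1  2 -3]
  M: [ 0  1  0  1  1  1  1]
Row reduction gives pivot columns ℓ,B,F,W; rank = 4
Repeat: ℓ,B,F,W; free: D,τ,ρ
RREF:
  r0: [   1    0    1    0   -2    0   -2]
  r1: [   0    1    0    0    0    0    0]
  r2: [   0    0    0    1    1    0    3]
  r3: [   0    0    0    0    0    1   -2]
Fix exponent of D at 1, τ at 0, ρ at 0; solve each RREF row for its pivot's exponent:
  r0: exp(ℓ) + (1)·1 = 0 ⇒ exp(ℓ) = -1
  r1: exp(B) + (0)·1 = 0 ⇒ exp(B) = 0
  r2: exp(F) + (0)·1 = 0 ⇒ exp(F) = 0
  r3: exp(W) + (0)·1 = 0 ⇒ exp(W) = 0
Π_1 = ℓ^-1 · D

["-1", "0", "1", "0", "0", "0", "0"]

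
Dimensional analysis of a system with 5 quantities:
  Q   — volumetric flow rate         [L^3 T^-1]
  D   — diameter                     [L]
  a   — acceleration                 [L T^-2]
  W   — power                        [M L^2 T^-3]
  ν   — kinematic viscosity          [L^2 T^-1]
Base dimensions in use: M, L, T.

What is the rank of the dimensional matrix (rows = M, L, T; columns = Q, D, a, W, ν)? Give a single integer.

3

Dimensional matrix (M×L×T by Q×D×a×W×ν):
  M: [ 0  0  0  1  0]
  L: [ 3  1  1  2  2]
  T: [-1  0 -2 -3 -1]
Row reduction gives pivot columns Q,D,W; rank = 3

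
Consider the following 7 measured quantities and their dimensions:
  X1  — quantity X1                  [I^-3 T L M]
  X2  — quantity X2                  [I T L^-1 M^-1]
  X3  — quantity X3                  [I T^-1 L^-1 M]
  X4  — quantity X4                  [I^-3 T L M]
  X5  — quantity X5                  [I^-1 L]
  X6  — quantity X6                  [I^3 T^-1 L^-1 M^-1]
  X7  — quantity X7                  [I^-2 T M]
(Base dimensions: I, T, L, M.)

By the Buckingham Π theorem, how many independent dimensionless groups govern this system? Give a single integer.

4

Dimensional matrix (I×T×L×M by X1×X2×X3×X4×X5×X6×X7):
  I: [-3  1  1 -3 -1  3 -2]
  T: [ 1  1 -1  1  0 -1  1]
  L: [ 1 -1 -1  1  1 -1  0]
  M: [ 1 -1  1  1  0 -1  1]
Echelon form has 3 nonzero rows (pivots: X1,X2,X3)
Π count = n − r = 7 − 3 = 4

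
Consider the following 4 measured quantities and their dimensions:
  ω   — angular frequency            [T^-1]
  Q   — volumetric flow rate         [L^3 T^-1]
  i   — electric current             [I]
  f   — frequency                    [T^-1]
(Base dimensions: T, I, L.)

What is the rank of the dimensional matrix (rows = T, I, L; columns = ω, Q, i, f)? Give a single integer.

Dimensional matrix (T×I×L by ω×Q×i×f):
  T: [-1 -1  0 -1]
  I: [ 0  0  1  0]
  L: [ 0  3  0  0]
Echelon form has 3 nonzero rows (pivots: ω,Q,i)

3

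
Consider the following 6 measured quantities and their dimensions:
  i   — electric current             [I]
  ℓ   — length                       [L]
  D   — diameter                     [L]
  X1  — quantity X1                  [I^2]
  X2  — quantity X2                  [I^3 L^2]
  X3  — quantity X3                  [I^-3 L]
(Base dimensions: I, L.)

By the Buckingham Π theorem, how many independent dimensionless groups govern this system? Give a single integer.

4

Dimensional matrix (I×L by i×ℓ×D×X1×X2×X3):
  I: [ 1  0  0  2  3 -3]
  L: [ 0  1  1  0  2  1]
RREF → pivots at {i,ℓ} ⇒ r = 2
Π count = n − r = 6 − 2 = 4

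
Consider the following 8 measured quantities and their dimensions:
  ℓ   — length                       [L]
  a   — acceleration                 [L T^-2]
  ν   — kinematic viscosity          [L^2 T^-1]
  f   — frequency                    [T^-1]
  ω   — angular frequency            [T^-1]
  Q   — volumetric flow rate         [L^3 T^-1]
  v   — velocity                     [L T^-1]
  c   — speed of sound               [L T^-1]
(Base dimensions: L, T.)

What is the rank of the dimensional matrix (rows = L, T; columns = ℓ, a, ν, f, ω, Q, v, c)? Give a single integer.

2

Dimensional matrix (L×T by ℓ×a×ν×f×ω×Q×v×c):
  L: [ 1  1  2  0  0  3  1  1]
  T: [ 0 -2 -1 -1 -1 -1 -1 -1]
Row reduction gives pivot columns ℓ,a; rank = 2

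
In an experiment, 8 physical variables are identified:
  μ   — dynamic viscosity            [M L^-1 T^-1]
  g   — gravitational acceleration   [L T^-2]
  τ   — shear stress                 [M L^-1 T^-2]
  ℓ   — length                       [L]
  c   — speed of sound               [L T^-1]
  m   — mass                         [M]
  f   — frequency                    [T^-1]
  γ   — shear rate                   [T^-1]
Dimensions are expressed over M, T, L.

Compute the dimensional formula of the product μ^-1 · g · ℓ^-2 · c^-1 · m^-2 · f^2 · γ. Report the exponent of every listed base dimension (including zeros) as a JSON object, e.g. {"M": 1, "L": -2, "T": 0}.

Write exponents as rows M,T,L / cols μ,g,τ,ℓ,c,m,f,γ:
  M: [ 1  0  1  0  0  1  0  0]
  T: [-1 -2 -2  0 -1  0 -1 -1]
  L: [-1  1 -1  1  1  0  0  0]
  [M]: (-1)·1+(1)·0+(-2)·0+(-1)·0+(-2)·1+(2)·0+(1)·0 = -3
  [T]: (-1)·-1+(1)·-2+(-2)·0+(-1)·-1+(-2)·0+(2)·-1+(1)·-1 = -3
  [L]: (-1)·-1+(1)·1+(-2)·1+(-1)·1+(-2)·0+(2)·0+(1)·0 = -1
⇒ M^-3 T^-3 L^-1

{"M": -3, "T": -3, "L": -1}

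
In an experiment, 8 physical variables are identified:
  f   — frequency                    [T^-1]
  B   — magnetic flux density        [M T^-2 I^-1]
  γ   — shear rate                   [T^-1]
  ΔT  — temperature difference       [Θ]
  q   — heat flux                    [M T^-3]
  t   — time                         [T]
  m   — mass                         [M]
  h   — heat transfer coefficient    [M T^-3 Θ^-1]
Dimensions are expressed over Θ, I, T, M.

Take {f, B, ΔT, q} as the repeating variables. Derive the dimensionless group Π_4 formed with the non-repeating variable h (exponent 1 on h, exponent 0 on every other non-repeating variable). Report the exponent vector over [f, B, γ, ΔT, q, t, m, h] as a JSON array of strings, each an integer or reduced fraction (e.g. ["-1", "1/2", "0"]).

Exponent matrix [Θ,I,T,M] × [f,B,γ,ΔT,q,t,m,h]:
  Θ: [ 0  0  0  1  0  0  0 -1]
  I: [ 0 -1  0  0  0  0  0  0]
  T: [-1 -2 -1  0 -3  1  0 -3]
  M: [ 0  1  0  0  1  0  1  1]
Echelon form has 4 nonzero rows (pivots: f,B,ΔT,q)
Pivot set = {f,B,ΔT,q}, free = {γ,t,m,h}
RREF:
  r0: [   1    0    1    0    0   -1   -3    0]
  r1: [   0    1    0    0    0    0    0    0]
  r2: [   0    0    0    1    0    0    0   -1]
  r3: [   0    0    0    0    1    0    1    1]
Fix exponent of h at 1, γ at 0, t at 0, m at 0; solve each RREF row for its pivot's exponent:
  r0: exp(f) + (0)·1 = 0 ⇒ exp(f) = 0
  r1: exp(B) + (0)·1 = 0 ⇒ exp(B) = 0
  r2: exp(ΔT) + (-1)·1 = 0 ⇒ exp(ΔT) = 1
  r3: exp(q) + (1)·1 = 0 ⇒ exp(q) = -1
Π_4 = ΔT · q^-1 · h

["0", "0", "0", "1", "-1", "0", "0", "1"]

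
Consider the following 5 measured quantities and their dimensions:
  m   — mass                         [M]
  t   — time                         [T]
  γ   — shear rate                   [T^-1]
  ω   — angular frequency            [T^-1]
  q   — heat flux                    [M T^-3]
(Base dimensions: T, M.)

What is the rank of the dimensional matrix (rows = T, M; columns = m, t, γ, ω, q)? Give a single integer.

Dimensional matrix (T×M by m×t×γ×ω×q):
  T: [ 0  1 -1 -1 -3]
  M: [ 1  0  0  0  1]
Row reduction gives pivot columns m,t; rank = 2

2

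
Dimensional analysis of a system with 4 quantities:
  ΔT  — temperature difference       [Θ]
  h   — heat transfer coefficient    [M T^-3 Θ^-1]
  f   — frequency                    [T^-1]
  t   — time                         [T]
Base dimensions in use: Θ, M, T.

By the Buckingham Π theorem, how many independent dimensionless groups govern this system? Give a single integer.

Exponent matrix [Θ,M,T] × [ΔT,h,f,t]:
  Θ: [ 1 -1  0  0]
  M: [ 0  1  0  0]
  T: [ 0 -3 -1  1]
RREF → pivots at {ΔT,h,f} ⇒ r = 3
n=4, r=3 ⇒ 1 dimensionless group

1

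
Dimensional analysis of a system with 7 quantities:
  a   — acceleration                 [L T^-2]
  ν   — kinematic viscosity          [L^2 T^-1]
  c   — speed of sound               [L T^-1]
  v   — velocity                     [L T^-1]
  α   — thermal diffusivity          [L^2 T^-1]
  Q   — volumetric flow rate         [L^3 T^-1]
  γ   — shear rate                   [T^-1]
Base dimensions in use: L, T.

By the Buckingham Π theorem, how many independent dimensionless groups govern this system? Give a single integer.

Write exponents as rows L,T / cols a,ν,c,v,α,Q,γ:
  L: [ 1  2  1  1  2  3  0]
  T: [-2 -1 -1 -1 -1 -1 -1]
Row reduction gives pivot columns a,ν; rank = 2
Π count = n − r = 7 − 2 = 5

5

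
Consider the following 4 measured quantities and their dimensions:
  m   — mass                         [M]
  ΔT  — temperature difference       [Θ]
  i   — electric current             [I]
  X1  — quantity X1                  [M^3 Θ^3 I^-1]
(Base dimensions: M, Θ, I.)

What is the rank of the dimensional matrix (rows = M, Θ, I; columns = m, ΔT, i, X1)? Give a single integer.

3

Exponent matrix [M,Θ,I] × [m,ΔT,i,X1]:
  M: [ 1  0  0  3]
  Θ: [ 0  1  0  3]
  I: [ 0  0  1 -1]
RREF → pivots at {m,ΔT,i} ⇒ r = 3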